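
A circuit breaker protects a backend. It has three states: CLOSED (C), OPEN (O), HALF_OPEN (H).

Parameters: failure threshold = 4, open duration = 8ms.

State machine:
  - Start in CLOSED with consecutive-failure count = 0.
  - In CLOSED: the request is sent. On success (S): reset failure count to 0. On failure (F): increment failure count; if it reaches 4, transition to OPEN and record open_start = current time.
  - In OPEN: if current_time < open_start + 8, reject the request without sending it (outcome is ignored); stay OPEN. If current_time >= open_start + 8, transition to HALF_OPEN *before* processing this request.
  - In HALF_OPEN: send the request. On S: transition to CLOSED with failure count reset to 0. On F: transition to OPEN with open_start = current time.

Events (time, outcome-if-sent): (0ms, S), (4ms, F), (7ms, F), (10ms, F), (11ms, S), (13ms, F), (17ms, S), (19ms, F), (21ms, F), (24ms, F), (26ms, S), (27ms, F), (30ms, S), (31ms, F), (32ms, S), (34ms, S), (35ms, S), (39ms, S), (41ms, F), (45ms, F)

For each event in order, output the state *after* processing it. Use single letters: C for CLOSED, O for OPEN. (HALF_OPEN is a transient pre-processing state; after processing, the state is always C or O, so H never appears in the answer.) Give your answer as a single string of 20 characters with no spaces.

State after each event:
  event#1 t=0ms outcome=S: state=CLOSED
  event#2 t=4ms outcome=F: state=CLOSED
  event#3 t=7ms outcome=F: state=CLOSED
  event#4 t=10ms outcome=F: state=CLOSED
  event#5 t=11ms outcome=S: state=CLOSED
  event#6 t=13ms outcome=F: state=CLOSED
  event#7 t=17ms outcome=S: state=CLOSED
  event#8 t=19ms outcome=F: state=CLOSED
  event#9 t=21ms outcome=F: state=CLOSED
  event#10 t=24ms outcome=F: state=CLOSED
  event#11 t=26ms outcome=S: state=CLOSED
  event#12 t=27ms outcome=F: state=CLOSED
  event#13 t=30ms outcome=S: state=CLOSED
  event#14 t=31ms outcome=F: state=CLOSED
  event#15 t=32ms outcome=S: state=CLOSED
  event#16 t=34ms outcome=S: state=CLOSED
  event#17 t=35ms outcome=S: state=CLOSED
  event#18 t=39ms outcome=S: state=CLOSED
  event#19 t=41ms outcome=F: state=CLOSED
  event#20 t=45ms outcome=F: state=CLOSED

Answer: CCCCCCCCCCCCCCCCCCCC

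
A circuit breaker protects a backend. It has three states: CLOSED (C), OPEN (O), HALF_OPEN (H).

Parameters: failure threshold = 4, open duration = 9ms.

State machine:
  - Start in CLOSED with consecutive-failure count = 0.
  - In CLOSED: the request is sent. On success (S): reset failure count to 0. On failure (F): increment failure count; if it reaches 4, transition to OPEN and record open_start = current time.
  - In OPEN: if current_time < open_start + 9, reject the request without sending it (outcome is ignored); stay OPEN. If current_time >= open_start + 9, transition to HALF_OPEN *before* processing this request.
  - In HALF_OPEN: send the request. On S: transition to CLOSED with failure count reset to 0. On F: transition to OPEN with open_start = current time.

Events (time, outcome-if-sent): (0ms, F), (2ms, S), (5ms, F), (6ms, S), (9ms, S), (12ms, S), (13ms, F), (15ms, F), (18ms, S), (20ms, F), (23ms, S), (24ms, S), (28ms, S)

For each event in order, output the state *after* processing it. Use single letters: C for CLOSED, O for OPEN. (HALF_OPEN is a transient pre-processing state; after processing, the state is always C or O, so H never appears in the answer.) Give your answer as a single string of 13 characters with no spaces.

State after each event:
  event#1 t=0ms outcome=F: state=CLOSED
  event#2 t=2ms outcome=S: state=CLOSED
  event#3 t=5ms outcome=F: state=CLOSED
  event#4 t=6ms outcome=S: state=CLOSED
  event#5 t=9ms outcome=S: state=CLOSED
  event#6 t=12ms outcome=S: state=CLOSED
  event#7 t=13ms outcome=F: state=CLOSED
  event#8 t=15ms outcome=F: state=CLOSED
  event#9 t=18ms outcome=S: state=CLOSED
  event#10 t=20ms outcome=F: state=CLOSED
  event#11 t=23ms outcome=S: state=CLOSED
  event#12 t=24ms outcome=S: state=CLOSED
  event#13 t=28ms outcome=S: state=CLOSED

Answer: CCCCCCCCCCCCC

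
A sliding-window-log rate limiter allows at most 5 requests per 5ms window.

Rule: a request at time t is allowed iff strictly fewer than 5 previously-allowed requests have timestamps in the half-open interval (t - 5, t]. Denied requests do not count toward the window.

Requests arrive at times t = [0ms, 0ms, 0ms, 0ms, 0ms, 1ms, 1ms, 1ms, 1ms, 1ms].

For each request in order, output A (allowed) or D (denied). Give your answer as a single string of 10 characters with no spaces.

Answer: AAAAADDDDD

Derivation:
Tracking allowed requests in the window:
  req#1 t=0ms: ALLOW
  req#2 t=0ms: ALLOW
  req#3 t=0ms: ALLOW
  req#4 t=0ms: ALLOW
  req#5 t=0ms: ALLOW
  req#6 t=1ms: DENY
  req#7 t=1ms: DENY
  req#8 t=1ms: DENY
  req#9 t=1ms: DENY
  req#10 t=1ms: DENY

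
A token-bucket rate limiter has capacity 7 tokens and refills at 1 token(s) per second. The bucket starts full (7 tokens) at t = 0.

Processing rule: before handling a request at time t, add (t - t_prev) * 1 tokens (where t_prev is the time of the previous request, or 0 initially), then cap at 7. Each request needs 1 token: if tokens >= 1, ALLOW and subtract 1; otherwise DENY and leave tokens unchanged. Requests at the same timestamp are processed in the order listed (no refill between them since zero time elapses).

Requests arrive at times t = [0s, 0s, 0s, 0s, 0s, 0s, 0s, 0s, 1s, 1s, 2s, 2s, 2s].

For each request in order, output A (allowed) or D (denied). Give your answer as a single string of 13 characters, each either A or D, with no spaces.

Answer: AAAAAAADADADD

Derivation:
Simulating step by step:
  req#1 t=0s: ALLOW
  req#2 t=0s: ALLOW
  req#3 t=0s: ALLOW
  req#4 t=0s: ALLOW
  req#5 t=0s: ALLOW
  req#6 t=0s: ALLOW
  req#7 t=0s: ALLOW
  req#8 t=0s: DENY
  req#9 t=1s: ALLOW
  req#10 t=1s: DENY
  req#11 t=2s: ALLOW
  req#12 t=2s: DENY
  req#13 t=2s: DENY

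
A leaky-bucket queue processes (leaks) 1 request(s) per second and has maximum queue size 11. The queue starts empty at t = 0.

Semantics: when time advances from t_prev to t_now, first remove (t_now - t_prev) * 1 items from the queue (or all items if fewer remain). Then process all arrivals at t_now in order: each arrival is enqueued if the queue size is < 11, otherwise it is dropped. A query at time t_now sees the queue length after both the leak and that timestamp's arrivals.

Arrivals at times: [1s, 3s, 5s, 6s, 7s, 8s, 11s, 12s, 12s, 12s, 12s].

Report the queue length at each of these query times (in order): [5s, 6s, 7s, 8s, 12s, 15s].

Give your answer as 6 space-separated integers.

Answer: 1 1 1 1 4 1

Derivation:
Queue lengths at query times:
  query t=5s: backlog = 1
  query t=6s: backlog = 1
  query t=7s: backlog = 1
  query t=8s: backlog = 1
  query t=12s: backlog = 4
  query t=15s: backlog = 1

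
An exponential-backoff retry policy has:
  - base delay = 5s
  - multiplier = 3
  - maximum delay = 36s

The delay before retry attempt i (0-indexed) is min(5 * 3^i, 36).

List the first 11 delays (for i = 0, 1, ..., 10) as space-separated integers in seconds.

Answer: 5 15 36 36 36 36 36 36 36 36 36

Derivation:
Computing each delay:
  i=0: min(5*3^0, 36) = 5
  i=1: min(5*3^1, 36) = 15
  i=2: min(5*3^2, 36) = 36
  i=3: min(5*3^3, 36) = 36
  i=4: min(5*3^4, 36) = 36
  i=5: min(5*3^5, 36) = 36
  i=6: min(5*3^6, 36) = 36
  i=7: min(5*3^7, 36) = 36
  i=8: min(5*3^8, 36) = 36
  i=9: min(5*3^9, 36) = 36
  i=10: min(5*3^10, 36) = 36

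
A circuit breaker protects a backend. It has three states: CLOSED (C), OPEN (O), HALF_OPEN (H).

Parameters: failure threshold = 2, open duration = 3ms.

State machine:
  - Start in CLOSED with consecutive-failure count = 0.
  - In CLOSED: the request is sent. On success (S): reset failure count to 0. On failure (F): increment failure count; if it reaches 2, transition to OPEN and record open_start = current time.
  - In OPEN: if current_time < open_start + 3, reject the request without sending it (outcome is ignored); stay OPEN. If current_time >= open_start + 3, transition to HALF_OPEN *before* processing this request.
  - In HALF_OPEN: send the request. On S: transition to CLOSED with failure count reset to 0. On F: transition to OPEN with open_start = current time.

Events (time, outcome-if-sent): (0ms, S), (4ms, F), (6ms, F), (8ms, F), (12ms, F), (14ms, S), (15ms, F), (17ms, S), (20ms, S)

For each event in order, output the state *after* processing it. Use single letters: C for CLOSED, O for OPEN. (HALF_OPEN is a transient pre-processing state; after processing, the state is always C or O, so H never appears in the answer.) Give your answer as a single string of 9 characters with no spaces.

Answer: CCOOOOOOC

Derivation:
State after each event:
  event#1 t=0ms outcome=S: state=CLOSED
  event#2 t=4ms outcome=F: state=CLOSED
  event#3 t=6ms outcome=F: state=OPEN
  event#4 t=8ms outcome=F: state=OPEN
  event#5 t=12ms outcome=F: state=OPEN
  event#6 t=14ms outcome=S: state=OPEN
  event#7 t=15ms outcome=F: state=OPEN
  event#8 t=17ms outcome=S: state=OPEN
  event#9 t=20ms outcome=S: state=CLOSED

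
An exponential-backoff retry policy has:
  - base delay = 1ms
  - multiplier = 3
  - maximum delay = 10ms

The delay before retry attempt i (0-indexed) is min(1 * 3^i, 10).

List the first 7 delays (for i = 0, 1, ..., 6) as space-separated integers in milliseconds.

Computing each delay:
  i=0: min(1*3^0, 10) = 1
  i=1: min(1*3^1, 10) = 3
  i=2: min(1*3^2, 10) = 9
  i=3: min(1*3^3, 10) = 10
  i=4: min(1*3^4, 10) = 10
  i=5: min(1*3^5, 10) = 10
  i=6: min(1*3^6, 10) = 10

Answer: 1 3 9 10 10 10 10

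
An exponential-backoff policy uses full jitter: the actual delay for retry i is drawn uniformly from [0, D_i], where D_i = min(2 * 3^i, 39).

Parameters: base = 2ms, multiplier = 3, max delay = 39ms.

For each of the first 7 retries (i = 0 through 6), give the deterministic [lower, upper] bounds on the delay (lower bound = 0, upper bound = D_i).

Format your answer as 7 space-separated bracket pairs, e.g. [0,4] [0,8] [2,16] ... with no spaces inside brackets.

Computing bounds per retry:
  i=0: D_i=min(2*3^0,39)=2, bounds=[0,2]
  i=1: D_i=min(2*3^1,39)=6, bounds=[0,6]
  i=2: D_i=min(2*3^2,39)=18, bounds=[0,18]
  i=3: D_i=min(2*3^3,39)=39, bounds=[0,39]
  i=4: D_i=min(2*3^4,39)=39, bounds=[0,39]
  i=5: D_i=min(2*3^5,39)=39, bounds=[0,39]
  i=6: D_i=min(2*3^6,39)=39, bounds=[0,39]

Answer: [0,2] [0,6] [0,18] [0,39] [0,39] [0,39] [0,39]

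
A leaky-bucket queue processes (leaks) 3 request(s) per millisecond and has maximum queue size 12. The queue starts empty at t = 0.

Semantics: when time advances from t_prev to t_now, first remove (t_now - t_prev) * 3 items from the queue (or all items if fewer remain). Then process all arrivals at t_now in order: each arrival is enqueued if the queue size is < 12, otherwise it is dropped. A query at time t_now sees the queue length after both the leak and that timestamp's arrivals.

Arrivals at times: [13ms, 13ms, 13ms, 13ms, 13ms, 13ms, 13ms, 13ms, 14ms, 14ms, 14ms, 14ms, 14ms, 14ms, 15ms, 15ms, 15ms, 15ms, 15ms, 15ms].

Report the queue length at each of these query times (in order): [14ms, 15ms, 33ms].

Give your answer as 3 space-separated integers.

Answer: 11 12 0

Derivation:
Queue lengths at query times:
  query t=14ms: backlog = 11
  query t=15ms: backlog = 12
  query t=33ms: backlog = 0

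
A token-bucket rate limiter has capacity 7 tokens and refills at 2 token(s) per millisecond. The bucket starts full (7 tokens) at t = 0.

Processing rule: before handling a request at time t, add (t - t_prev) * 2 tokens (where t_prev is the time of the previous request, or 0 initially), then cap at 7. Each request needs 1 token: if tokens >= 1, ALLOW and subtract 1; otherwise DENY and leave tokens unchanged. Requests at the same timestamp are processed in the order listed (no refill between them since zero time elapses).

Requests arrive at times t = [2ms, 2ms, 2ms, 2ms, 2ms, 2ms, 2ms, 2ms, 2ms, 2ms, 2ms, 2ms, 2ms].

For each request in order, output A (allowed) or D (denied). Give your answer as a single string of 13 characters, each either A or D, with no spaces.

Answer: AAAAAAADDDDDD

Derivation:
Simulating step by step:
  req#1 t=2ms: ALLOW
  req#2 t=2ms: ALLOW
  req#3 t=2ms: ALLOW
  req#4 t=2ms: ALLOW
  req#5 t=2ms: ALLOW
  req#6 t=2ms: ALLOW
  req#7 t=2ms: ALLOW
  req#8 t=2ms: DENY
  req#9 t=2ms: DENY
  req#10 t=2ms: DENY
  req#11 t=2ms: DENY
  req#12 t=2ms: DENY
  req#13 t=2ms: DENY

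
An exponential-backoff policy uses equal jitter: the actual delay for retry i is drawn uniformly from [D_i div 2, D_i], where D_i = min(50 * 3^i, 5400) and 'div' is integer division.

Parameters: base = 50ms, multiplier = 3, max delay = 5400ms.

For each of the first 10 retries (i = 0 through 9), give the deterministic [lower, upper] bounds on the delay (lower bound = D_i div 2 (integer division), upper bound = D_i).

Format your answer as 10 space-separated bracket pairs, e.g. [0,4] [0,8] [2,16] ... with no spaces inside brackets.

Answer: [25,50] [75,150] [225,450] [675,1350] [2025,4050] [2700,5400] [2700,5400] [2700,5400] [2700,5400] [2700,5400]

Derivation:
Computing bounds per retry:
  i=0: D_i=min(50*3^0,5400)=50, bounds=[25,50]
  i=1: D_i=min(50*3^1,5400)=150, bounds=[75,150]
  i=2: D_i=min(50*3^2,5400)=450, bounds=[225,450]
  i=3: D_i=min(50*3^3,5400)=1350, bounds=[675,1350]
  i=4: D_i=min(50*3^4,5400)=4050, bounds=[2025,4050]
  i=5: D_i=min(50*3^5,5400)=5400, bounds=[2700,5400]
  i=6: D_i=min(50*3^6,5400)=5400, bounds=[2700,5400]
  i=7: D_i=min(50*3^7,5400)=5400, bounds=[2700,5400]
  i=8: D_i=min(50*3^8,5400)=5400, bounds=[2700,5400]
  i=9: D_i=min(50*3^9,5400)=5400, bounds=[2700,5400]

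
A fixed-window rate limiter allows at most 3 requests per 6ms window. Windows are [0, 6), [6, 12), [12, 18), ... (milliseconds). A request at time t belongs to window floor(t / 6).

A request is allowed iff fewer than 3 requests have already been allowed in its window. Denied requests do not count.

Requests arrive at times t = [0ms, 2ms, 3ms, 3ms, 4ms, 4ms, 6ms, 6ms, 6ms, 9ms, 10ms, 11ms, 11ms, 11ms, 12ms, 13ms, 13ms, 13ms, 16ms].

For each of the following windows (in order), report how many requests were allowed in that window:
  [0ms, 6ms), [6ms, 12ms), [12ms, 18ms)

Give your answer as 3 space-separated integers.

Processing requests:
  req#1 t=0ms (window 0): ALLOW
  req#2 t=2ms (window 0): ALLOW
  req#3 t=3ms (window 0): ALLOW
  req#4 t=3ms (window 0): DENY
  req#5 t=4ms (window 0): DENY
  req#6 t=4ms (window 0): DENY
  req#7 t=6ms (window 1): ALLOW
  req#8 t=6ms (window 1): ALLOW
  req#9 t=6ms (window 1): ALLOW
  req#10 t=9ms (window 1): DENY
  req#11 t=10ms (window 1): DENY
  req#12 t=11ms (window 1): DENY
  req#13 t=11ms (window 1): DENY
  req#14 t=11ms (window 1): DENY
  req#15 t=12ms (window 2): ALLOW
  req#16 t=13ms (window 2): ALLOW
  req#17 t=13ms (window 2): ALLOW
  req#18 t=13ms (window 2): DENY
  req#19 t=16ms (window 2): DENY

Allowed counts by window: 3 3 3

Answer: 3 3 3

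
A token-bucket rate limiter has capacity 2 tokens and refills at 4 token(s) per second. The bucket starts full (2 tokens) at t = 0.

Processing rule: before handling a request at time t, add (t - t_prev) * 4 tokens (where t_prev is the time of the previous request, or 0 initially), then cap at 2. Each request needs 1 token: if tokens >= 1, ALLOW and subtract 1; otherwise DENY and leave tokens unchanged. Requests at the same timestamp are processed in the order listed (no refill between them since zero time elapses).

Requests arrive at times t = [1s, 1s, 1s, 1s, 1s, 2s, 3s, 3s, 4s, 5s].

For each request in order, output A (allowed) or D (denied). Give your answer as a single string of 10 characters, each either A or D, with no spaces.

Simulating step by step:
  req#1 t=1s: ALLOW
  req#2 t=1s: ALLOW
  req#3 t=1s: DENY
  req#4 t=1s: DENY
  req#5 t=1s: DENY
  req#6 t=2s: ALLOW
  req#7 t=3s: ALLOW
  req#8 t=3s: ALLOW
  req#9 t=4s: ALLOW
  req#10 t=5s: ALLOW

Answer: AADDDAAAAA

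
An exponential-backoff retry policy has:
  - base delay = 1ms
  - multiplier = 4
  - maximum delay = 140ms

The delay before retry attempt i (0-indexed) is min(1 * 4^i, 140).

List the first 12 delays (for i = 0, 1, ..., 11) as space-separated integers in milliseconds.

Computing each delay:
  i=0: min(1*4^0, 140) = 1
  i=1: min(1*4^1, 140) = 4
  i=2: min(1*4^2, 140) = 16
  i=3: min(1*4^3, 140) = 64
  i=4: min(1*4^4, 140) = 140
  i=5: min(1*4^5, 140) = 140
  i=6: min(1*4^6, 140) = 140
  i=7: min(1*4^7, 140) = 140
  i=8: min(1*4^8, 140) = 140
  i=9: min(1*4^9, 140) = 140
  i=10: min(1*4^10, 140) = 140
  i=11: min(1*4^11, 140) = 140

Answer: 1 4 16 64 140 140 140 140 140 140 140 140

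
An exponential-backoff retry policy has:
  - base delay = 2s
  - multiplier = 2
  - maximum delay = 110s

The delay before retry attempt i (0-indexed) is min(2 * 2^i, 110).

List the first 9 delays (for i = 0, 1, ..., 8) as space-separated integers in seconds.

Answer: 2 4 8 16 32 64 110 110 110

Derivation:
Computing each delay:
  i=0: min(2*2^0, 110) = 2
  i=1: min(2*2^1, 110) = 4
  i=2: min(2*2^2, 110) = 8
  i=3: min(2*2^3, 110) = 16
  i=4: min(2*2^4, 110) = 32
  i=5: min(2*2^5, 110) = 64
  i=6: min(2*2^6, 110) = 110
  i=7: min(2*2^7, 110) = 110
  i=8: min(2*2^8, 110) = 110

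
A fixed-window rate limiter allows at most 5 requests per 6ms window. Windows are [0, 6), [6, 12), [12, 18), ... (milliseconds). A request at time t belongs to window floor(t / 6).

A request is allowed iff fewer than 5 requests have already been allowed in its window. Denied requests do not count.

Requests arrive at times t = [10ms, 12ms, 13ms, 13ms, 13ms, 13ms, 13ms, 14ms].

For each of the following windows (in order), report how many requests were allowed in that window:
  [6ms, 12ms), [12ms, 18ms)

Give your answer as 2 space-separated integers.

Processing requests:
  req#1 t=10ms (window 1): ALLOW
  req#2 t=12ms (window 2): ALLOW
  req#3 t=13ms (window 2): ALLOW
  req#4 t=13ms (window 2): ALLOW
  req#5 t=13ms (window 2): ALLOW
  req#6 t=13ms (window 2): ALLOW
  req#7 t=13ms (window 2): DENY
  req#8 t=14ms (window 2): DENY

Allowed counts by window: 1 5

Answer: 1 5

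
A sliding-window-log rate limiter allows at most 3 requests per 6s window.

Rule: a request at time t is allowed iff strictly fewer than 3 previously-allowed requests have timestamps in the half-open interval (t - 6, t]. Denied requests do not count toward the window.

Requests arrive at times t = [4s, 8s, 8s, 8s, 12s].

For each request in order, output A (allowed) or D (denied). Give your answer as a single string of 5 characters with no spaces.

Tracking allowed requests in the window:
  req#1 t=4s: ALLOW
  req#2 t=8s: ALLOW
  req#3 t=8s: ALLOW
  req#4 t=8s: DENY
  req#5 t=12s: ALLOW

Answer: AAADA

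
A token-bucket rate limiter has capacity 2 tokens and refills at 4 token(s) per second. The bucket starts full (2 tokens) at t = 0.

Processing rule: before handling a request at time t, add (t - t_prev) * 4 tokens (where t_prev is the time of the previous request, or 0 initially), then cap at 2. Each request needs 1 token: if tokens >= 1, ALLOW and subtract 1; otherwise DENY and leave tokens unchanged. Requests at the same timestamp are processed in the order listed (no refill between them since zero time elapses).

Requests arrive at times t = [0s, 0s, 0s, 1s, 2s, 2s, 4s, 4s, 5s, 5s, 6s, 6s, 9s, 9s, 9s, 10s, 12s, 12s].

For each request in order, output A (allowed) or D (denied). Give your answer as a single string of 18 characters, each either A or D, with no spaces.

Answer: AADAAAAAAAAAAADAAA

Derivation:
Simulating step by step:
  req#1 t=0s: ALLOW
  req#2 t=0s: ALLOW
  req#3 t=0s: DENY
  req#4 t=1s: ALLOW
  req#5 t=2s: ALLOW
  req#6 t=2s: ALLOW
  req#7 t=4s: ALLOW
  req#8 t=4s: ALLOW
  req#9 t=5s: ALLOW
  req#10 t=5s: ALLOW
  req#11 t=6s: ALLOW
  req#12 t=6s: ALLOW
  req#13 t=9s: ALLOW
  req#14 t=9s: ALLOW
  req#15 t=9s: DENY
  req#16 t=10s: ALLOW
  req#17 t=12s: ALLOW
  req#18 t=12s: ALLOW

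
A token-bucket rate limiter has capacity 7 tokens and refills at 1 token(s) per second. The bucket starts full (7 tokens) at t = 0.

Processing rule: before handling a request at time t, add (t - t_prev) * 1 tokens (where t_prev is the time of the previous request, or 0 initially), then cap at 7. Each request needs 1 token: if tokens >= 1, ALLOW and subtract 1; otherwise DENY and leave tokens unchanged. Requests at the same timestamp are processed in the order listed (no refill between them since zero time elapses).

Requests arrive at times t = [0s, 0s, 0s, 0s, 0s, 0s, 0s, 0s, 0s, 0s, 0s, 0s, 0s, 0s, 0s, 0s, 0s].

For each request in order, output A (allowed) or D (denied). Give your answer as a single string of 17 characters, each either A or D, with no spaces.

Simulating step by step:
  req#1 t=0s: ALLOW
  req#2 t=0s: ALLOW
  req#3 t=0s: ALLOW
  req#4 t=0s: ALLOW
  req#5 t=0s: ALLOW
  req#6 t=0s: ALLOW
  req#7 t=0s: ALLOW
  req#8 t=0s: DENY
  req#9 t=0s: DENY
  req#10 t=0s: DENY
  req#11 t=0s: DENY
  req#12 t=0s: DENY
  req#13 t=0s: DENY
  req#14 t=0s: DENY
  req#15 t=0s: DENY
  req#16 t=0s: DENY
  req#17 t=0s: DENY

Answer: AAAAAAADDDDDDDDDD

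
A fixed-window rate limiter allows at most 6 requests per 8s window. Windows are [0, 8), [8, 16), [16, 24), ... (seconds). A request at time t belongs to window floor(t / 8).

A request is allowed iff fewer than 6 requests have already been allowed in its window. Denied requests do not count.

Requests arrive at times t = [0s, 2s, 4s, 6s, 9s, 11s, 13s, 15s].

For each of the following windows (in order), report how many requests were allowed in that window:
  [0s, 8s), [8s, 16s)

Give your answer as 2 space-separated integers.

Processing requests:
  req#1 t=0s (window 0): ALLOW
  req#2 t=2s (window 0): ALLOW
  req#3 t=4s (window 0): ALLOW
  req#4 t=6s (window 0): ALLOW
  req#5 t=9s (window 1): ALLOW
  req#6 t=11s (window 1): ALLOW
  req#7 t=13s (window 1): ALLOW
  req#8 t=15s (window 1): ALLOW

Allowed counts by window: 4 4

Answer: 4 4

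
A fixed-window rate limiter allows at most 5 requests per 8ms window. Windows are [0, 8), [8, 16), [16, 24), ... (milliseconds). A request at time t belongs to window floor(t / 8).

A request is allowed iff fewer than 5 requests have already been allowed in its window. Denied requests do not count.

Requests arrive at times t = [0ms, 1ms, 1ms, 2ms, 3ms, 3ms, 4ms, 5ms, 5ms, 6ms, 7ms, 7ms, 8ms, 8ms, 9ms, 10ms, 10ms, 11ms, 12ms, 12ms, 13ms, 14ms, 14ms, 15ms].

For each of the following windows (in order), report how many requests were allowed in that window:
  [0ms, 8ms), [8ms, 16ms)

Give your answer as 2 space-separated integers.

Answer: 5 5

Derivation:
Processing requests:
  req#1 t=0ms (window 0): ALLOW
  req#2 t=1ms (window 0): ALLOW
  req#3 t=1ms (window 0): ALLOW
  req#4 t=2ms (window 0): ALLOW
  req#5 t=3ms (window 0): ALLOW
  req#6 t=3ms (window 0): DENY
  req#7 t=4ms (window 0): DENY
  req#8 t=5ms (window 0): DENY
  req#9 t=5ms (window 0): DENY
  req#10 t=6ms (window 0): DENY
  req#11 t=7ms (window 0): DENY
  req#12 t=7ms (window 0): DENY
  req#13 t=8ms (window 1): ALLOW
  req#14 t=8ms (window 1): ALLOW
  req#15 t=9ms (window 1): ALLOW
  req#16 t=10ms (window 1): ALLOW
  req#17 t=10ms (window 1): ALLOW
  req#18 t=11ms (window 1): DENY
  req#19 t=12ms (window 1): DENY
  req#20 t=12ms (window 1): DENY
  req#21 t=13ms (window 1): DENY
  req#22 t=14ms (window 1): DENY
  req#23 t=14ms (window 1): DENY
  req#24 t=15ms (window 1): DENY

Allowed counts by window: 5 5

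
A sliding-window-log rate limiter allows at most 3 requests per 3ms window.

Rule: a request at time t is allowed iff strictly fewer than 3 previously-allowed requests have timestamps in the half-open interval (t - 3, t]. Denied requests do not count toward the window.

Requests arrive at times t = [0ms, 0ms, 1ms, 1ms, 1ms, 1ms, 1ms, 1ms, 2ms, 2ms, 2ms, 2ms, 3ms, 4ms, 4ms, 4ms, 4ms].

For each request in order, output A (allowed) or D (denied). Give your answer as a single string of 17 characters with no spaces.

Tracking allowed requests in the window:
  req#1 t=0ms: ALLOW
  req#2 t=0ms: ALLOW
  req#3 t=1ms: ALLOW
  req#4 t=1ms: DENY
  req#5 t=1ms: DENY
  req#6 t=1ms: DENY
  req#7 t=1ms: DENY
  req#8 t=1ms: DENY
  req#9 t=2ms: DENY
  req#10 t=2ms: DENY
  req#11 t=2ms: DENY
  req#12 t=2ms: DENY
  req#13 t=3ms: ALLOW
  req#14 t=4ms: ALLOW
  req#15 t=4ms: ALLOW
  req#16 t=4ms: DENY
  req#17 t=4ms: DENY

Answer: AAADDDDDDDDDAAADD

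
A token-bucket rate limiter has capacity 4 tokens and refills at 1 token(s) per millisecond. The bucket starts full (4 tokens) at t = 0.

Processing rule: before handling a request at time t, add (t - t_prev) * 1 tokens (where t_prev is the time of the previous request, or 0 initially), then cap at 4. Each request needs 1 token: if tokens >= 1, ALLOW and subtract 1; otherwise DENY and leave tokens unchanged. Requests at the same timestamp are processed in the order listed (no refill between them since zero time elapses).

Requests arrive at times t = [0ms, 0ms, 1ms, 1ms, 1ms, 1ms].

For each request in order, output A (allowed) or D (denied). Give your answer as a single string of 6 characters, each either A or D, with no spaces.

Answer: AAAAAD

Derivation:
Simulating step by step:
  req#1 t=0ms: ALLOW
  req#2 t=0ms: ALLOW
  req#3 t=1ms: ALLOW
  req#4 t=1ms: ALLOW
  req#5 t=1ms: ALLOW
  req#6 t=1ms: DENY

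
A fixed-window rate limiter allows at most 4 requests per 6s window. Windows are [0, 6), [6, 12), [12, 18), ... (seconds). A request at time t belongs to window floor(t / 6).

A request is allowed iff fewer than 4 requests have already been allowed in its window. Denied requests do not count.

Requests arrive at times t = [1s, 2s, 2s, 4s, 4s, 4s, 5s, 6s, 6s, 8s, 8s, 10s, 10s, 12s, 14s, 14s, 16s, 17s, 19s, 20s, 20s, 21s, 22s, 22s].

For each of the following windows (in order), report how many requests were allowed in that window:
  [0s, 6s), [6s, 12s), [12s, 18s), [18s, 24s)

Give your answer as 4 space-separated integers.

Processing requests:
  req#1 t=1s (window 0): ALLOW
  req#2 t=2s (window 0): ALLOW
  req#3 t=2s (window 0): ALLOW
  req#4 t=4s (window 0): ALLOW
  req#5 t=4s (window 0): DENY
  req#6 t=4s (window 0): DENY
  req#7 t=5s (window 0): DENY
  req#8 t=6s (window 1): ALLOW
  req#9 t=6s (window 1): ALLOW
  req#10 t=8s (window 1): ALLOW
  req#11 t=8s (window 1): ALLOW
  req#12 t=10s (window 1): DENY
  req#13 t=10s (window 1): DENY
  req#14 t=12s (window 2): ALLOW
  req#15 t=14s (window 2): ALLOW
  req#16 t=14s (window 2): ALLOW
  req#17 t=16s (window 2): ALLOW
  req#18 t=17s (window 2): DENY
  req#19 t=19s (window 3): ALLOW
  req#20 t=20s (window 3): ALLOW
  req#21 t=20s (window 3): ALLOW
  req#22 t=21s (window 3): ALLOW
  req#23 t=22s (window 3): DENY
  req#24 t=22s (window 3): DENY

Allowed counts by window: 4 4 4 4

Answer: 4 4 4 4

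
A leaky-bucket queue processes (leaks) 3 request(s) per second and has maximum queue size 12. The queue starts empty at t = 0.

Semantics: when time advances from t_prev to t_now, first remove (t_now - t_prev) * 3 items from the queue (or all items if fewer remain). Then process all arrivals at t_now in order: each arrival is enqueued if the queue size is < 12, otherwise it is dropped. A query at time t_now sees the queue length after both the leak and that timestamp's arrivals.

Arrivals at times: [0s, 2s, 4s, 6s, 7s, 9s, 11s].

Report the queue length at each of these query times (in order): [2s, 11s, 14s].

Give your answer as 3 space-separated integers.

Answer: 1 1 0

Derivation:
Queue lengths at query times:
  query t=2s: backlog = 1
  query t=11s: backlog = 1
  query t=14s: backlog = 0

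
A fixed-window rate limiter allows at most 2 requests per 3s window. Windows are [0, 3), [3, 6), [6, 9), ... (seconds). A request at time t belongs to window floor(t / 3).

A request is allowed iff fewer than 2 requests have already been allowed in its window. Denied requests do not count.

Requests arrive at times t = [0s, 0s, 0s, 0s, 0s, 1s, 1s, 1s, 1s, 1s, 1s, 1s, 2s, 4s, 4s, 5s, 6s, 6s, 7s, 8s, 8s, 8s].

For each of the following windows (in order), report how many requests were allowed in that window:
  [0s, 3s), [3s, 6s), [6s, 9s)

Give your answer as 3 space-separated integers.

Answer: 2 2 2

Derivation:
Processing requests:
  req#1 t=0s (window 0): ALLOW
  req#2 t=0s (window 0): ALLOW
  req#3 t=0s (window 0): DENY
  req#4 t=0s (window 0): DENY
  req#5 t=0s (window 0): DENY
  req#6 t=1s (window 0): DENY
  req#7 t=1s (window 0): DENY
  req#8 t=1s (window 0): DENY
  req#9 t=1s (window 0): DENY
  req#10 t=1s (window 0): DENY
  req#11 t=1s (window 0): DENY
  req#12 t=1s (window 0): DENY
  req#13 t=2s (window 0): DENY
  req#14 t=4s (window 1): ALLOW
  req#15 t=4s (window 1): ALLOW
  req#16 t=5s (window 1): DENY
  req#17 t=6s (window 2): ALLOW
  req#18 t=6s (window 2): ALLOW
  req#19 t=7s (window 2): DENY
  req#20 t=8s (window 2): DENY
  req#21 t=8s (window 2): DENY
  req#22 t=8s (window 2): DENY

Allowed counts by window: 2 2 2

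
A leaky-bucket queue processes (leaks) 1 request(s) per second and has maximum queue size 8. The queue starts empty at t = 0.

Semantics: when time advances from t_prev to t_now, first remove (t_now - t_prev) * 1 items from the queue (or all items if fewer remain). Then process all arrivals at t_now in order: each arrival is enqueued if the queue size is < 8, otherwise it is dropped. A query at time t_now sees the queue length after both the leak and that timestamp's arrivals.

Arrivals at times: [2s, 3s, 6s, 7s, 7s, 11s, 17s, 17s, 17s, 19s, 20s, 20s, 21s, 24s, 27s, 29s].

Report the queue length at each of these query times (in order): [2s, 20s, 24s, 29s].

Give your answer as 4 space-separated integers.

Queue lengths at query times:
  query t=2s: backlog = 1
  query t=20s: backlog = 3
  query t=24s: backlog = 1
  query t=29s: backlog = 1

Answer: 1 3 1 1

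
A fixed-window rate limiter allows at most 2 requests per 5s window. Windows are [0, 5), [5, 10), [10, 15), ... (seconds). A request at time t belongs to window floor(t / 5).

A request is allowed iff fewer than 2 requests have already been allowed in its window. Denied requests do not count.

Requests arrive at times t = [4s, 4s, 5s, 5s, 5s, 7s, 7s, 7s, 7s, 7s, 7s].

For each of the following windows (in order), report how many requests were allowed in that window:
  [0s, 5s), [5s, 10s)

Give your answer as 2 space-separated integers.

Processing requests:
  req#1 t=4s (window 0): ALLOW
  req#2 t=4s (window 0): ALLOW
  req#3 t=5s (window 1): ALLOW
  req#4 t=5s (window 1): ALLOW
  req#5 t=5s (window 1): DENY
  req#6 t=7s (window 1): DENY
  req#7 t=7s (window 1): DENY
  req#8 t=7s (window 1): DENY
  req#9 t=7s (window 1): DENY
  req#10 t=7s (window 1): DENY
  req#11 t=7s (window 1): DENY

Allowed counts by window: 2 2

Answer: 2 2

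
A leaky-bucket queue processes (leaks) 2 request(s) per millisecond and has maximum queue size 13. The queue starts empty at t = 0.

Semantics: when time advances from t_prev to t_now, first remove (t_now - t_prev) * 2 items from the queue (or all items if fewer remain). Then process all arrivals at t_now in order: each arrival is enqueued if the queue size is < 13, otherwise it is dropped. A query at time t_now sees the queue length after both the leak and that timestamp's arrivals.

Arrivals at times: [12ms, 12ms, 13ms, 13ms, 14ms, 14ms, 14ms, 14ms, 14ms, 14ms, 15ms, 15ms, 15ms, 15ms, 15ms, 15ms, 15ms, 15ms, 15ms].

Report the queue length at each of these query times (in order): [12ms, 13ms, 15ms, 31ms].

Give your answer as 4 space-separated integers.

Queue lengths at query times:
  query t=12ms: backlog = 2
  query t=13ms: backlog = 2
  query t=15ms: backlog = 13
  query t=31ms: backlog = 0

Answer: 2 2 13 0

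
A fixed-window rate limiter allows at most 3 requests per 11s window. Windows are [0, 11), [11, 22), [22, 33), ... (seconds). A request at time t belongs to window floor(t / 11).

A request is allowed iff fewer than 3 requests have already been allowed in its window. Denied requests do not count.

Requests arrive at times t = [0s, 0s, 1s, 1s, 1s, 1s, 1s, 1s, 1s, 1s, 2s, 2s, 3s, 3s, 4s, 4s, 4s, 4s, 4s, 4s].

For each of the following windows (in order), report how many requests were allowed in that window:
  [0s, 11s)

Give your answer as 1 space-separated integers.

Answer: 3

Derivation:
Processing requests:
  req#1 t=0s (window 0): ALLOW
  req#2 t=0s (window 0): ALLOW
  req#3 t=1s (window 0): ALLOW
  req#4 t=1s (window 0): DENY
  req#5 t=1s (window 0): DENY
  req#6 t=1s (window 0): DENY
  req#7 t=1s (window 0): DENY
  req#8 t=1s (window 0): DENY
  req#9 t=1s (window 0): DENY
  req#10 t=1s (window 0): DENY
  req#11 t=2s (window 0): DENY
  req#12 t=2s (window 0): DENY
  req#13 t=3s (window 0): DENY
  req#14 t=3s (window 0): DENY
  req#15 t=4s (window 0): DENY
  req#16 t=4s (window 0): DENY
  req#17 t=4s (window 0): DENY
  req#18 t=4s (window 0): DENY
  req#19 t=4s (window 0): DENY
  req#20 t=4s (window 0): DENY

Allowed counts by window: 3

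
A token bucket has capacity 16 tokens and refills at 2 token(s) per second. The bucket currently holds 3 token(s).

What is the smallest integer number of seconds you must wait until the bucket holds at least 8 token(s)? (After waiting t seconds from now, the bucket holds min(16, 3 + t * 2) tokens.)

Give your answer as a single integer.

Need 3 + t * 2 >= 8, so t >= 5/2.
Smallest integer t = ceil(5/2) = 3.

Answer: 3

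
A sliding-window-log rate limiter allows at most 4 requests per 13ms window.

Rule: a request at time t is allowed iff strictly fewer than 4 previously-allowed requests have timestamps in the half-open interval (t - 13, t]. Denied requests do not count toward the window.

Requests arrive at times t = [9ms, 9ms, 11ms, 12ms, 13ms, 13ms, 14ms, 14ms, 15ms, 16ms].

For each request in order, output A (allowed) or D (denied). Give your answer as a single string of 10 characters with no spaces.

Tracking allowed requests in the window:
  req#1 t=9ms: ALLOW
  req#2 t=9ms: ALLOW
  req#3 t=11ms: ALLOW
  req#4 t=12ms: ALLOW
  req#5 t=13ms: DENY
  req#6 t=13ms: DENY
  req#7 t=14ms: DENY
  req#8 t=14ms: DENY
  req#9 t=15ms: DENY
  req#10 t=16ms: DENY

Answer: AAAADDDDDD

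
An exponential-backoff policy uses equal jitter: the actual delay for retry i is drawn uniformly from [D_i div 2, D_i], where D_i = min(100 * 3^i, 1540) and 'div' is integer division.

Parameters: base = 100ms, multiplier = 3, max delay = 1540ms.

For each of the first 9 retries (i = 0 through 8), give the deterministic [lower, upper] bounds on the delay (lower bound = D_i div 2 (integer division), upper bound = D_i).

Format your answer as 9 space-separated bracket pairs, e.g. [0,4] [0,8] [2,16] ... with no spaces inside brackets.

Computing bounds per retry:
  i=0: D_i=min(100*3^0,1540)=100, bounds=[50,100]
  i=1: D_i=min(100*3^1,1540)=300, bounds=[150,300]
  i=2: D_i=min(100*3^2,1540)=900, bounds=[450,900]
  i=3: D_i=min(100*3^3,1540)=1540, bounds=[770,1540]
  i=4: D_i=min(100*3^4,1540)=1540, bounds=[770,1540]
  i=5: D_i=min(100*3^5,1540)=1540, bounds=[770,1540]
  i=6: D_i=min(100*3^6,1540)=1540, bounds=[770,1540]
  i=7: D_i=min(100*3^7,1540)=1540, bounds=[770,1540]
  i=8: D_i=min(100*3^8,1540)=1540, bounds=[770,1540]

Answer: [50,100] [150,300] [450,900] [770,1540] [770,1540] [770,1540] [770,1540] [770,1540] [770,1540]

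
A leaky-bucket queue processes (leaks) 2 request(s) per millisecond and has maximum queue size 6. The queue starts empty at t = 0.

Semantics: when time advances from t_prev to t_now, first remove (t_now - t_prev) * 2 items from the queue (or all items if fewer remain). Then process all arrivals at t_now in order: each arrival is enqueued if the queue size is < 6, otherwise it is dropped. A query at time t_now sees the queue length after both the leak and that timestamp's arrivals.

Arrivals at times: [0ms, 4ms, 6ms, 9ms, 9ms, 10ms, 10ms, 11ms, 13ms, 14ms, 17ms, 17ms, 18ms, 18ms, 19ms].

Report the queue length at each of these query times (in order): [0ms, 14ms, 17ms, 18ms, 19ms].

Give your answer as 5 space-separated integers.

Answer: 1 1 2 2 1

Derivation:
Queue lengths at query times:
  query t=0ms: backlog = 1
  query t=14ms: backlog = 1
  query t=17ms: backlog = 2
  query t=18ms: backlog = 2
  query t=19ms: backlog = 1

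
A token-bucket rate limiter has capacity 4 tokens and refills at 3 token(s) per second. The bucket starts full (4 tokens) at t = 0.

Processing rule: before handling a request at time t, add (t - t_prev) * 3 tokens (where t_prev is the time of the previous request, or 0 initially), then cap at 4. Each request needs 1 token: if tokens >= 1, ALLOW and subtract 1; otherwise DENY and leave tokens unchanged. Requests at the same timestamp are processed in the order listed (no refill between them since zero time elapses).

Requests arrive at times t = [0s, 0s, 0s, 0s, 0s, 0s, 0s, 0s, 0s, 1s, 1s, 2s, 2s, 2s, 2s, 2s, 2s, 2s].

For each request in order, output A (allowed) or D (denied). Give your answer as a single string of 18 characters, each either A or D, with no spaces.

Answer: AAAADDDDDAAAAAADDD

Derivation:
Simulating step by step:
  req#1 t=0s: ALLOW
  req#2 t=0s: ALLOW
  req#3 t=0s: ALLOW
  req#4 t=0s: ALLOW
  req#5 t=0s: DENY
  req#6 t=0s: DENY
  req#7 t=0s: DENY
  req#8 t=0s: DENY
  req#9 t=0s: DENY
  req#10 t=1s: ALLOW
  req#11 t=1s: ALLOW
  req#12 t=2s: ALLOW
  req#13 t=2s: ALLOW
  req#14 t=2s: ALLOW
  req#15 t=2s: ALLOW
  req#16 t=2s: DENY
  req#17 t=2s: DENY
  req#18 t=2s: DENY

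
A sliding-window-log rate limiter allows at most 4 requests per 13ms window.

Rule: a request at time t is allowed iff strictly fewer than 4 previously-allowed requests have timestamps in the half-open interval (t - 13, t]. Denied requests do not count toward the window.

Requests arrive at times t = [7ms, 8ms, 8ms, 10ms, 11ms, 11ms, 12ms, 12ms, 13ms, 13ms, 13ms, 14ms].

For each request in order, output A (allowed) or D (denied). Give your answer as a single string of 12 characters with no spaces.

Tracking allowed requests in the window:
  req#1 t=7ms: ALLOW
  req#2 t=8ms: ALLOW
  req#3 t=8ms: ALLOW
  req#4 t=10ms: ALLOW
  req#5 t=11ms: DENY
  req#6 t=11ms: DENY
  req#7 t=12ms: DENY
  req#8 t=12ms: DENY
  req#9 t=13ms: DENY
  req#10 t=13ms: DENY
  req#11 t=13ms: DENY
  req#12 t=14ms: DENY

Answer: AAAADDDDDDDD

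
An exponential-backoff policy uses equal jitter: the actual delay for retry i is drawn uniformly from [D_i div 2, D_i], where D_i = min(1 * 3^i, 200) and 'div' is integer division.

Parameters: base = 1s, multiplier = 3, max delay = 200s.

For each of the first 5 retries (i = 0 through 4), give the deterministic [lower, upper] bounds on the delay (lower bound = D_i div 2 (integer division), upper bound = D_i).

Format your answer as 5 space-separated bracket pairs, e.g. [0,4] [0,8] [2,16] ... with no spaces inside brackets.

Answer: [0,1] [1,3] [4,9] [13,27] [40,81]

Derivation:
Computing bounds per retry:
  i=0: D_i=min(1*3^0,200)=1, bounds=[0,1]
  i=1: D_i=min(1*3^1,200)=3, bounds=[1,3]
  i=2: D_i=min(1*3^2,200)=9, bounds=[4,9]
  i=3: D_i=min(1*3^3,200)=27, bounds=[13,27]
  i=4: D_i=min(1*3^4,200)=81, bounds=[40,81]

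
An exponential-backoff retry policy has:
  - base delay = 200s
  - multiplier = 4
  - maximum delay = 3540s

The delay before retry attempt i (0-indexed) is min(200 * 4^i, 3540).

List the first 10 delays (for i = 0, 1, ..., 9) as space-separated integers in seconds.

Computing each delay:
  i=0: min(200*4^0, 3540) = 200
  i=1: min(200*4^1, 3540) = 800
  i=2: min(200*4^2, 3540) = 3200
  i=3: min(200*4^3, 3540) = 3540
  i=4: min(200*4^4, 3540) = 3540
  i=5: min(200*4^5, 3540) = 3540
  i=6: min(200*4^6, 3540) = 3540
  i=7: min(200*4^7, 3540) = 3540
  i=8: min(200*4^8, 3540) = 3540
  i=9: min(200*4^9, 3540) = 3540

Answer: 200 800 3200 3540 3540 3540 3540 3540 3540 3540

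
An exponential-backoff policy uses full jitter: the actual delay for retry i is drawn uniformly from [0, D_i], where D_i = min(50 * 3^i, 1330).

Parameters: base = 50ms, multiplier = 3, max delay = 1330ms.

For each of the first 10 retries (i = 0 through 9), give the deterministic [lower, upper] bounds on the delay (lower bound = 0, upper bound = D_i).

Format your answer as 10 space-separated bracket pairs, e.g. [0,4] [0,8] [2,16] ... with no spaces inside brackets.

Computing bounds per retry:
  i=0: D_i=min(50*3^0,1330)=50, bounds=[0,50]
  i=1: D_i=min(50*3^1,1330)=150, bounds=[0,150]
  i=2: D_i=min(50*3^2,1330)=450, bounds=[0,450]
  i=3: D_i=min(50*3^3,1330)=1330, bounds=[0,1330]
  i=4: D_i=min(50*3^4,1330)=1330, bounds=[0,1330]
  i=5: D_i=min(50*3^5,1330)=1330, bounds=[0,1330]
  i=6: D_i=min(50*3^6,1330)=1330, bounds=[0,1330]
  i=7: D_i=min(50*3^7,1330)=1330, bounds=[0,1330]
  i=8: D_i=min(50*3^8,1330)=1330, bounds=[0,1330]
  i=9: D_i=min(50*3^9,1330)=1330, bounds=[0,1330]

Answer: [0,50] [0,150] [0,450] [0,1330] [0,1330] [0,1330] [0,1330] [0,1330] [0,1330] [0,1330]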